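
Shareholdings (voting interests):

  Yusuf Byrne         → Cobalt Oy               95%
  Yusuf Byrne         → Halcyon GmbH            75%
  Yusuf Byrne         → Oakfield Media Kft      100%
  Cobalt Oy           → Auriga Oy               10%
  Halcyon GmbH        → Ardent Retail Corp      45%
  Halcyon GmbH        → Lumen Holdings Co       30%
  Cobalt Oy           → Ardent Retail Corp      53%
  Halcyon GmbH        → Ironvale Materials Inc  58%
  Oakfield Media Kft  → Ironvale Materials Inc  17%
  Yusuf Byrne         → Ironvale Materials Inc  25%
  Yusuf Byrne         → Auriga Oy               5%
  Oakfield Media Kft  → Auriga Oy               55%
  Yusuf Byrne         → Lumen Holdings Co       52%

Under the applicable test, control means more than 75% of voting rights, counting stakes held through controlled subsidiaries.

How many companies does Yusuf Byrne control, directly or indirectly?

2

Yusuf holds 95% of Cobalt, so Yusuf controls Cobalt.
Yusuf holds 100% of Oakfield, so Yusuf controls Oakfield.
No other company's threshold is met.
Yusuf controls 2 companies.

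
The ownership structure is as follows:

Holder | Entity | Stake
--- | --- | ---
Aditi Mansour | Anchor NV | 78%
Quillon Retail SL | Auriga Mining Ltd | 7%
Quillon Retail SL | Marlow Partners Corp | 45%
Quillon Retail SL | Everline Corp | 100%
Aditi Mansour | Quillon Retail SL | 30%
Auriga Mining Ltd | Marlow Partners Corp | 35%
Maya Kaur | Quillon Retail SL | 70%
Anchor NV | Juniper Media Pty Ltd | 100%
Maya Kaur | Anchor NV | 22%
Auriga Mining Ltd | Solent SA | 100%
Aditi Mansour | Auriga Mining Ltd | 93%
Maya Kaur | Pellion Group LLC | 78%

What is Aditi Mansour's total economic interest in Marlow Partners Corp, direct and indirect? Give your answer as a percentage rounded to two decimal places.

Aditi reaches Marlow along 3 paths.
Via Quillon: 30% × 45% = 13.5%.
Via Quillon → Auriga: 30% × 7% × 35% = 0.735%.
Via Auriga: 93% × 35% = 32.55%.
Total: 13.5% + 0.735% + 32.55% = 46.785%.
Rounded: 46.79%.

46.79%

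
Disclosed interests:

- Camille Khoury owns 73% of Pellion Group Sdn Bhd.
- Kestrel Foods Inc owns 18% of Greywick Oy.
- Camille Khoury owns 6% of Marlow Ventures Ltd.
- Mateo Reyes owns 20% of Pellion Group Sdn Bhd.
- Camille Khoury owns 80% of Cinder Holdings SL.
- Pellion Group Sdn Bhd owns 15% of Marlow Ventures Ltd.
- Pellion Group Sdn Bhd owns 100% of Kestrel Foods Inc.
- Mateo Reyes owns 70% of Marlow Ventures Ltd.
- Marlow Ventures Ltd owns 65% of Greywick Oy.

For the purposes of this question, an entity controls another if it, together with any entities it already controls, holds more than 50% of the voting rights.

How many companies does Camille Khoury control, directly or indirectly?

3

Camille holds 73% of Pellion, so Camille controls Pellion.
Camille holds 80% of Cinder, so Camille controls Cinder.
Pellion holds 100% of Kestrel, so Camille controls Kestrel.
No other company's threshold is met.
Camille controls 3 companies.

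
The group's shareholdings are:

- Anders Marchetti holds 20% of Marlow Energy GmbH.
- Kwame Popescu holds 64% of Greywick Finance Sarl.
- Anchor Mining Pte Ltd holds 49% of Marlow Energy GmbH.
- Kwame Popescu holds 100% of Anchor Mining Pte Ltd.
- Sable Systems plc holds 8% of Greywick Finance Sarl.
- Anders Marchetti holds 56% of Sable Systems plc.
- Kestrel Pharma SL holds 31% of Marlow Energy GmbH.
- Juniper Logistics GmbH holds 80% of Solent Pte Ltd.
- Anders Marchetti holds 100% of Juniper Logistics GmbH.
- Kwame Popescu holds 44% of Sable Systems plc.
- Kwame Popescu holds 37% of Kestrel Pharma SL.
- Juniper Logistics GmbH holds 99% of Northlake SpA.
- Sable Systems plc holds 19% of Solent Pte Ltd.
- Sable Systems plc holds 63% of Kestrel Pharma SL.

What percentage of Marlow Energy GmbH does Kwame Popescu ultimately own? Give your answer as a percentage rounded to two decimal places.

Kwame reaches Marlow along 3 paths.
Via Anchor: 100% × 49% = 49%.
Via Sable → Kestrel: 44% × 63% × 31% = 8.5932%.
Via Kestrel: 37% × 31% = 11.47%.
Total: 49% + 8.5932% + 11.47% = 69.0632%.
Rounded: 69.06%.

69.06%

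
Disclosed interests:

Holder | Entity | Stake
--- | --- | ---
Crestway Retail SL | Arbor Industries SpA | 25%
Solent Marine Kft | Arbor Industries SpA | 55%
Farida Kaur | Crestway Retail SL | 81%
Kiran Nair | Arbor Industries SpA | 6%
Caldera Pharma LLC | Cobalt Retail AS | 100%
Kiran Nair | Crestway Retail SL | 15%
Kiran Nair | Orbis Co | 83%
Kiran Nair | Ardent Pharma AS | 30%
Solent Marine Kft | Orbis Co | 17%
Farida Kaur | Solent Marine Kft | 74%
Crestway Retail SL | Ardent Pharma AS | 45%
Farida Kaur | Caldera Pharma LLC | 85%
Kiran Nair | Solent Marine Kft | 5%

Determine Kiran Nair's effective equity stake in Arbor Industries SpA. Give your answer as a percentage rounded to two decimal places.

12.50%

Kiran reaches Arbor along 3 paths.
Via Crestway: 15% × 25% = 3.75%.
Direct stake: 6% = 6%.
Via Solent: 5% × 55% = 2.75%.
Total: 3.75% + 6% + 2.75% = 12.5%.
Rounded: 12.50%.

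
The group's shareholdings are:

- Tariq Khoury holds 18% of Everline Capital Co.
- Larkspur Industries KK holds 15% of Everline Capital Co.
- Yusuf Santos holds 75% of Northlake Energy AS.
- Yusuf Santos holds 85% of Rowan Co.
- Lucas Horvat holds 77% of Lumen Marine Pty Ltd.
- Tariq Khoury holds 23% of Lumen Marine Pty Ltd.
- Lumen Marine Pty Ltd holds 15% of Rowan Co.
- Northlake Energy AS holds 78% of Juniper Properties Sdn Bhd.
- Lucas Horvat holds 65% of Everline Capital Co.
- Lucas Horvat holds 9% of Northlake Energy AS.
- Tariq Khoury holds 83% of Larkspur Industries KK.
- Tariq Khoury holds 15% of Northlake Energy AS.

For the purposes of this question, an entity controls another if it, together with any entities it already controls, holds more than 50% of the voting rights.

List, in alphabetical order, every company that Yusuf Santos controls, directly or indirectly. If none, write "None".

Juniper Properties Sdn Bhd, Northlake Energy AS, Rowan Co

Yusuf holds 75% of Northlake, so Yusuf controls Northlake.
Yusuf holds 85% of Rowan, so Yusuf controls Rowan.
Northlake holds 78% of Juniper, so Yusuf controls Juniper.
No other company's threshold is met.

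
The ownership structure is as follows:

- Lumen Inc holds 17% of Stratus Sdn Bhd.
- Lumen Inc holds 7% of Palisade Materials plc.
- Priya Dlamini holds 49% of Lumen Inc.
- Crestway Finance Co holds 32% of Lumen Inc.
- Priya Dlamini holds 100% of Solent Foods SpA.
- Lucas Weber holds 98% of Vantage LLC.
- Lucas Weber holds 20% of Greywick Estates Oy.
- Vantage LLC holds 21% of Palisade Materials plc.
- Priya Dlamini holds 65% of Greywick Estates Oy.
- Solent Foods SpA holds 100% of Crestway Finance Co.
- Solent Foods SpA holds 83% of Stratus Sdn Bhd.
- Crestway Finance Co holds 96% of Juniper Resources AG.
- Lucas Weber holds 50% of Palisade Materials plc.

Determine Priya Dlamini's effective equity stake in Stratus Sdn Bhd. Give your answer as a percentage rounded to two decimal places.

Priya reaches Stratus along 3 paths.
Via Solent: 100% × 83% = 83%.
Via Solent → Crestway → Lumen: 100% × 100% × 32% × 17% = 5.44%.
Via Lumen: 49% × 17% = 8.33%.
Total: 83% + 5.44% + 8.33% = 96.77%.

96.77%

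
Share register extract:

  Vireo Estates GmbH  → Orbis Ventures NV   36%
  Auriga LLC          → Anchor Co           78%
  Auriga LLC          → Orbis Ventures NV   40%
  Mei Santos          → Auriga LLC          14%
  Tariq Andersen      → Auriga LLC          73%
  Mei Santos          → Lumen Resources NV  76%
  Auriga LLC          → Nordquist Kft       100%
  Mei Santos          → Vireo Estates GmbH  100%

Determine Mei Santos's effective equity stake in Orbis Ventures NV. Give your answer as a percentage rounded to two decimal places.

Mei reaches Orbis along 2 paths.
Via Vireo: 100% × 36% = 36%.
Via Auriga: 14% × 40% = 5.6%.
Total: 36% + 5.6% = 41.6%.
Rounded: 41.60%.

41.60%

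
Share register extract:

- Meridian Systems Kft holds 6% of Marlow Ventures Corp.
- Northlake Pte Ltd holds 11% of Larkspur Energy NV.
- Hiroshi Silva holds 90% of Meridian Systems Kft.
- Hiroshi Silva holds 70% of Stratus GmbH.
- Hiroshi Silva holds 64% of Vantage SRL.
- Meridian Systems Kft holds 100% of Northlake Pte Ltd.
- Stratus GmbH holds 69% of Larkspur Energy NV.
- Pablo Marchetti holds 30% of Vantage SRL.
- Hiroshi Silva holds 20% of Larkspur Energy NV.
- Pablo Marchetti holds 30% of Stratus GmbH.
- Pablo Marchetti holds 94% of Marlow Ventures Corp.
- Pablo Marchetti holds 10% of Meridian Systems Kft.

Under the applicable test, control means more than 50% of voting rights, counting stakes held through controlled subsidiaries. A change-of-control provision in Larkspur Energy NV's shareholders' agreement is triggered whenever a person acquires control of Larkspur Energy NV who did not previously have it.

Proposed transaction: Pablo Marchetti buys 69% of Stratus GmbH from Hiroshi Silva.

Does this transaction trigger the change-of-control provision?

Yes

The purchase adds only to Pablo's holdings (Hiroshi's stake shrinks), so Pablo is the only person who could newly come to control Larkspur.
Pablo holds 94% of Marlow, so Pablo controls Marlow.
Neither Pablo nor any entity Pablo controls holds any voting interest in Larkspur.
So before the transaction, Pablo does not control Larkspur.
After the purchase, Pablo's direct stake in Stratus rises to 30% + 69% = 99%, and Hiroshi's stake falls to 1%.
Pablo holds 99% of Stratus, so Pablo controls Stratus.
Stratus holds 69% of Larkspur, so Pablo controls Larkspur.
Pablo did not control Larkspur before and does after, so the clause is triggered.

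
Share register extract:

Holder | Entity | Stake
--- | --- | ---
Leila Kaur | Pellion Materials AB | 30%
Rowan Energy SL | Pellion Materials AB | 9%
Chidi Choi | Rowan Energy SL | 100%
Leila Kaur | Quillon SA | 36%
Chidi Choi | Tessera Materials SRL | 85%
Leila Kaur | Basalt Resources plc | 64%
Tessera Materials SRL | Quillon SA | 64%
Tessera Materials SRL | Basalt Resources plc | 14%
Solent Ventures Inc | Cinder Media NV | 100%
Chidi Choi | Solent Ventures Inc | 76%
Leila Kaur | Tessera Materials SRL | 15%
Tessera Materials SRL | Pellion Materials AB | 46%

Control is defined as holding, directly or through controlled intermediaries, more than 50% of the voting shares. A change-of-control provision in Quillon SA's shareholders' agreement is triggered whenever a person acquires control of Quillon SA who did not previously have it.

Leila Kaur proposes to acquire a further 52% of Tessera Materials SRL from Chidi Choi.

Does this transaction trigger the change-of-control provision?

The purchase adds only to Leila's holdings (Chidi's stake shrinks), so Leila is the only person who could newly come to control Quillon.
Leila holds 64% of Basalt, so Leila controls Basalt.
In Quillon, Leila's side holds only 36%, not > 50%.
So before the transaction, Leila does not control Quillon.
After the purchase, Leila's direct stake in Tessera rises to 15% + 52% = 67%, and Chidi's stake falls to 33%.
Leila holds 67% of Tessera, so Leila controls Tessera.
Tessera and Leila together hold 64% + 36% = 100% of Quillon, so Leila controls Quillon.
Leila did not control Quillon before and does after, so the clause is triggered.

Yes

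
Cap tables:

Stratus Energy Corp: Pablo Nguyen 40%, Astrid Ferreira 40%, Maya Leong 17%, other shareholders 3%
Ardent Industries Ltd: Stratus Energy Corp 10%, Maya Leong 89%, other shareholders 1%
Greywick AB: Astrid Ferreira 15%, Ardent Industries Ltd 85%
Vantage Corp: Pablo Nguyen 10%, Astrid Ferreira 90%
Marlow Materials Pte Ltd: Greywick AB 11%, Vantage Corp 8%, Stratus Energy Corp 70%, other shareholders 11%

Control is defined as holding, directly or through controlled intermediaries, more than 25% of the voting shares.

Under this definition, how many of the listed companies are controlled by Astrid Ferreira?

Astrid holds 40% of Stratus, so Astrid controls Stratus.
Astrid holds 90% of Vantage, so Astrid controls Vantage.
Vantage and Stratus together hold 8% + 70% = 78% of Marlow, so Astrid controls Marlow.
No other company's threshold is met.
Astrid controls 3 companies.

3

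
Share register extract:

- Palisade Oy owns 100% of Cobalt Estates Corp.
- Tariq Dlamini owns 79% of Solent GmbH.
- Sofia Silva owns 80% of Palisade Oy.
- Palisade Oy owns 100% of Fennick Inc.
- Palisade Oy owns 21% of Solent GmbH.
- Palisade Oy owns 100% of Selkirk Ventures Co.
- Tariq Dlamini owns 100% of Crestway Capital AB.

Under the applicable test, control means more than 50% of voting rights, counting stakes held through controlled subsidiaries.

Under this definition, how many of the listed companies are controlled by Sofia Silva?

Sofia holds 80% of Palisade, so Sofia controls Palisade.
Palisade holds 100% of Cobalt, so Sofia controls Cobalt.
Palisade holds 100% of Fennick, so Sofia controls Fennick.
Palisade holds 100% of Selkirk, so Sofia controls Selkirk.
No other company's threshold is met.
Sofia controls 4 companies.

4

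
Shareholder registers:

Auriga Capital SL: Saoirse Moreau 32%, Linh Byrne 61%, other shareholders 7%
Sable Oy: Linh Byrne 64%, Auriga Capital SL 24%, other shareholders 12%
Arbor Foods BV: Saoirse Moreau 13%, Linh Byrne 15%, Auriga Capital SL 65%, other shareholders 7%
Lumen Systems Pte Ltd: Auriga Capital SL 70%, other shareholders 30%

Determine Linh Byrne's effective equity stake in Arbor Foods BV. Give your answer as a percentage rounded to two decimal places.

Linh reaches Arbor along 2 paths.
Direct stake: 15% = 15%.
Via Auriga: 61% × 65% = 39.65%.
Total: 15% + 39.65% = 54.65%.

54.65%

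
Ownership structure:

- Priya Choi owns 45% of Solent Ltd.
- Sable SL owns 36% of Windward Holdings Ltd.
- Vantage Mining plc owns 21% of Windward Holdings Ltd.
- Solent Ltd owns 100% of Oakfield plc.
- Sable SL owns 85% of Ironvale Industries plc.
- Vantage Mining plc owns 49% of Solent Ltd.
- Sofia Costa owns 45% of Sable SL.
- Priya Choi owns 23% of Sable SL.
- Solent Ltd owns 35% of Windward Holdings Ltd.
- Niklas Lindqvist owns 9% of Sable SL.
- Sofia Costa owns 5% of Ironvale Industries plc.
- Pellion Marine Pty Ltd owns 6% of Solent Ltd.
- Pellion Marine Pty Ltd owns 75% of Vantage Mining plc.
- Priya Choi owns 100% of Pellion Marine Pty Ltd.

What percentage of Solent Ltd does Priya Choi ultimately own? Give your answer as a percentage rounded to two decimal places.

Priya reaches Solent along 3 paths.
Via Pellion: 100% × 6% = 6%.
Via Pellion → Vantage: 100% × 75% × 49% = 36.75%.
Direct stake: 45% = 45%.
Total: 6% + 36.75% + 45% = 87.75%.

87.75%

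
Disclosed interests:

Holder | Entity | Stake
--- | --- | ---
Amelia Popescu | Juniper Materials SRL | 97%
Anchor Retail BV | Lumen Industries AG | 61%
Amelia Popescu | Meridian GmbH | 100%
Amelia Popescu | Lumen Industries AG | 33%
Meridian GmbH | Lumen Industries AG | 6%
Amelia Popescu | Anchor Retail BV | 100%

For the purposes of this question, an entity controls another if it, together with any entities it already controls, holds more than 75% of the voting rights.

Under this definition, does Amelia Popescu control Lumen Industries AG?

Yes

Amelia holds 100% of Anchor, so Amelia controls Anchor.
Amelia holds 100% of Meridian, so Amelia controls Meridian.
Meridian and Anchor and Amelia together hold 6% + 61% + 33% = 100% of Lumen, so Amelia controls Lumen.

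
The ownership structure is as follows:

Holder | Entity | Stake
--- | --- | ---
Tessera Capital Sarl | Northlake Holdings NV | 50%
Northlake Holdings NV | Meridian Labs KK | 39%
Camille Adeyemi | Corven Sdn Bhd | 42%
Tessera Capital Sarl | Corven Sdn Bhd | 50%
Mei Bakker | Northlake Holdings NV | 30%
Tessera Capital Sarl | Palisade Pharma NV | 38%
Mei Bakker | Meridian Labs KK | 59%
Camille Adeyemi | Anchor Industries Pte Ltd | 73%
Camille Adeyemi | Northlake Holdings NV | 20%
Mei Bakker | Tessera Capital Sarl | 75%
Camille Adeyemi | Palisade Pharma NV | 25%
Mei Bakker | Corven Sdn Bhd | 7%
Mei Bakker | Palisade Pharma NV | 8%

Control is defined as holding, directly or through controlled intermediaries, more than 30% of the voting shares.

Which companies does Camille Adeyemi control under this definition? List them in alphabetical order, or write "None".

Camille holds 42% of Corven, so Camille controls Corven.
Camille holds 73% of Anchor, so Camille controls Anchor.
No other company's threshold is met.

Anchor Industries Pte Ltd, Corven Sdn Bhd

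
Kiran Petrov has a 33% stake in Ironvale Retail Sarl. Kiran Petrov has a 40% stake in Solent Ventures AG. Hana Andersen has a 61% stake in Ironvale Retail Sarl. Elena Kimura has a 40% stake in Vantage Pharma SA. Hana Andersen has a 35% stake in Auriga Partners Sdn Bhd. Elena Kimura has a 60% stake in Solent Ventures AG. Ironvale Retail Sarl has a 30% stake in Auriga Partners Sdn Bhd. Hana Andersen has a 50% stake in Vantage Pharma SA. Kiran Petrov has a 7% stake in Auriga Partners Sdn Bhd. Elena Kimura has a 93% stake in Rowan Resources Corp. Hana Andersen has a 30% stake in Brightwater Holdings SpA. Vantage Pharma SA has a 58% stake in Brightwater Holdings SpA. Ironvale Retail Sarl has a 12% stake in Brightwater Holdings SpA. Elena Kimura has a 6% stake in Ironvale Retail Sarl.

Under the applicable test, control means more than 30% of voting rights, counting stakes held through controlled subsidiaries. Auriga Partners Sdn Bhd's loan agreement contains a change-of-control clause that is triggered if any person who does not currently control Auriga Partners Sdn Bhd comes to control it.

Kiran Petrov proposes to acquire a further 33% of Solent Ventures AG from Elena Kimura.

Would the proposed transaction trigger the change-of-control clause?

The purchase adds only to Kiran's holdings (Elena's stake shrinks), so Kiran is the only person who could newly come to control Auriga.
Kiran holds 33% of Ironvale, so Kiran controls Ironvale.
Kiran and Ironvale together hold 7% + 30% = 37% of Auriga, so Kiran controls Auriga.
So Kiran already controls Auriga before the transaction.
After the purchase, Kiran's direct stake in Solent rises to 40% + 33% = 73%, and Elena's stake falls to 27%.
Kiran controlled Auriga already, so this is not a new person acquiring control; every other person's position is unchanged or reduced.
No new person acquires control, so the clause is not triggered.

No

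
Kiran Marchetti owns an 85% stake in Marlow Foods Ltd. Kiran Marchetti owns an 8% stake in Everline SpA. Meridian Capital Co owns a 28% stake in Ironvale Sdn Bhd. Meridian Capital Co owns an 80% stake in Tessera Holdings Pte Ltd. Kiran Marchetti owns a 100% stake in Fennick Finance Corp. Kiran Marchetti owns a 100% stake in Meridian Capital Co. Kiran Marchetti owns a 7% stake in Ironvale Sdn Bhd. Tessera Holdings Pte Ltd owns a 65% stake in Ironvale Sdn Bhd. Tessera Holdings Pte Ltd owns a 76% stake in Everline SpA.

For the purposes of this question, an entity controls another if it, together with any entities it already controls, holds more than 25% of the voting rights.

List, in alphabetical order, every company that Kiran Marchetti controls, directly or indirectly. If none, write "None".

Everline SpA, Fennick Finance Corp, Ironvale Sdn Bhd, Marlow Foods Ltd, Meridian Capital Co, Tessera Holdings Pte Ltd

Kiran holds 100% of Meridian, so Kiran controls Meridian.
Meridian holds 80% of Tessera, so Kiran controls Tessera.
Kiran holds 85% of Marlow, so Kiran controls Marlow.
Kiran and Meridian and Tessera together hold 7% + 28% + 65% = 100% of Ironvale, so Kiran controls Ironvale.
Kiran and Tessera together hold 8% + 76% = 84% of Everline, so Kiran controls Everline.
Kiran holds 100% of Fennick, so Kiran controls Fennick.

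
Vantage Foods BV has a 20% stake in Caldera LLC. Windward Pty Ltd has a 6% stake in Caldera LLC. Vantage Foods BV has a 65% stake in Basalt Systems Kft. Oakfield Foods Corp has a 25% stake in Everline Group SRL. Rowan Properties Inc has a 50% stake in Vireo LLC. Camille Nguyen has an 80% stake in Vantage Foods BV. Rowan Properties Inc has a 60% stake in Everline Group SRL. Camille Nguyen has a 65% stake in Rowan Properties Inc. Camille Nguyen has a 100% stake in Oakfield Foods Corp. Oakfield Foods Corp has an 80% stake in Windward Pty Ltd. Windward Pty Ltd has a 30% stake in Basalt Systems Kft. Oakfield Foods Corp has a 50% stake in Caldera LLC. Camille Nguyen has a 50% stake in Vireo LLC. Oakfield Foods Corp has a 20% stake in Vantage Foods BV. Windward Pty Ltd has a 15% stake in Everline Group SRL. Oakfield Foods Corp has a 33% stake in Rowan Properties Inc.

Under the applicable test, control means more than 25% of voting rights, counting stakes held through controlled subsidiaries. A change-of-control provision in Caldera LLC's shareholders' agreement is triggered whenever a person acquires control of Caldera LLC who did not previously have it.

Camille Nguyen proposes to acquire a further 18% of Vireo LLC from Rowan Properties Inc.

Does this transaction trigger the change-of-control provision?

No

The purchase adds only to Camille's holdings (Rowan's stake shrinks), so Camille is the only person who could newly come to control Caldera.
Camille holds 100% of Oakfield, so Camille controls Oakfield.
Oakfield holds 80% of Windward, so Camille controls Windward.
Camille and Oakfield together hold 80% + 20% = 100% of Vantage, so Camille controls Vantage.
Oakfield and Windward and Vantage together hold 50% + 6% + 20% = 76% of Caldera, so Camille controls Caldera.
So Camille already controls Caldera before the transaction.
After the purchase, Camille's direct stake in Vireo rises to 50% + 18% = 68%, and Rowan's stake falls to 32%.
Camille controlled Caldera already, so this is not a new person acquiring control; every other person's position is unchanged or reduced.
No new person acquires control, so the clause is not triggered.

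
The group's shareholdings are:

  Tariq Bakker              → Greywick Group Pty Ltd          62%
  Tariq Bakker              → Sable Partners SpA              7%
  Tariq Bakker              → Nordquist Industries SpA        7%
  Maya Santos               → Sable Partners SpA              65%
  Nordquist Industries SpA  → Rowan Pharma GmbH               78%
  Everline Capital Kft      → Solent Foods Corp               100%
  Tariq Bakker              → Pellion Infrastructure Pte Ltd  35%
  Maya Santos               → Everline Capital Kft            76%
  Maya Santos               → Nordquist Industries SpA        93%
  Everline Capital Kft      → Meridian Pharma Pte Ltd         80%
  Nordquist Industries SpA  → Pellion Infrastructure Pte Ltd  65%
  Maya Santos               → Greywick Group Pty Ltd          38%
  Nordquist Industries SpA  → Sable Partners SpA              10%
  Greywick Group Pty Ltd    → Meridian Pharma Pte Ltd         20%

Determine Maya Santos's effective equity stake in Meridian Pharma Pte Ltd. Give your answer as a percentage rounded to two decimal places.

68.40%

Maya reaches Meridian along 2 paths.
Via Everline: 76% × 80% = 60.8%.
Via Greywick: 38% × 20% = 7.6%.
Total: 60.8% + 7.6% = 68.4%.
Rounded: 68.40%.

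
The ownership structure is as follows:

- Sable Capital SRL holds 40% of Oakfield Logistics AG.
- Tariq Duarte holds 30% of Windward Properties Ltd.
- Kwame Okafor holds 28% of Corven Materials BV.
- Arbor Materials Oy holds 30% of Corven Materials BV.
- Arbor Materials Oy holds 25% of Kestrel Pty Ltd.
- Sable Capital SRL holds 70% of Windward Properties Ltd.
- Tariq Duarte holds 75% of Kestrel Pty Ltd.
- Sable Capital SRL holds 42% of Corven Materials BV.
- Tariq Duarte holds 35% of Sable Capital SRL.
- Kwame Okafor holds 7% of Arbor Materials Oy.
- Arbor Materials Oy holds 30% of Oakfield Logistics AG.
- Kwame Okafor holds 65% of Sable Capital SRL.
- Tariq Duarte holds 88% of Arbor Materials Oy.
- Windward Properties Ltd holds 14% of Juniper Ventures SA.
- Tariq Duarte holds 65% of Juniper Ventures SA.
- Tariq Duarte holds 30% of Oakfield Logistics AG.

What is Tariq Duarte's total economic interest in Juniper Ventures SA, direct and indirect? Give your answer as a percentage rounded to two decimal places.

Tariq reaches Juniper along 3 paths.
Via Sable → Windward: 35% × 70% × 14% = 3.43%.
Via Windward: 30% × 14% = 4.2%.
Direct stake: 65% = 65%.
Total: 3.43% + 4.2% + 65% = 72.63%.

72.63%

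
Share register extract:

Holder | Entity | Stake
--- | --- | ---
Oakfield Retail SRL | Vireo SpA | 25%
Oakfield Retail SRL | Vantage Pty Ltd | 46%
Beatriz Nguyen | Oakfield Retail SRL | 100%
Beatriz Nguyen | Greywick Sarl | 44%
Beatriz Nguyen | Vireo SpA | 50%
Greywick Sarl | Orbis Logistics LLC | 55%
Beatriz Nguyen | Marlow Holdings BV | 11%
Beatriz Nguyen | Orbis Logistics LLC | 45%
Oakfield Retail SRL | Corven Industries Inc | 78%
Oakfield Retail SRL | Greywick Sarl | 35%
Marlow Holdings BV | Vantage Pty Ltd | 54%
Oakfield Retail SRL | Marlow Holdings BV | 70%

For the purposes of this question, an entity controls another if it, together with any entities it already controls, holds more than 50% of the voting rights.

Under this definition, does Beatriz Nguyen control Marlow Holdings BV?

Beatriz holds 100% of Oakfield, so Beatriz controls Oakfield.
Oakfield and Beatriz together hold 70% + 11% = 81% of Marlow, so Beatriz controls Marlow.

Yes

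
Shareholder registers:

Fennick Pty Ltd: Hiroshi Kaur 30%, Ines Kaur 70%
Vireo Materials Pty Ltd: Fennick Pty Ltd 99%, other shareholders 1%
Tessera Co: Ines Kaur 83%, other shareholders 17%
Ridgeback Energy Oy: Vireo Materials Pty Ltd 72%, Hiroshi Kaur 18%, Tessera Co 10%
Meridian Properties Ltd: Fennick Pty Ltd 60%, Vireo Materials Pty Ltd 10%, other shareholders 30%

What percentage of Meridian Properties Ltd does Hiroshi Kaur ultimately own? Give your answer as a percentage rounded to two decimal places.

20.97%

Hiroshi reaches Meridian along 2 paths.
Via Fennick: 30% × 60% = 18%.
Via Fennick → Vireo: 30% × 99% × 10% = 2.97%.
Total: 18% + 2.97% = 20.97%.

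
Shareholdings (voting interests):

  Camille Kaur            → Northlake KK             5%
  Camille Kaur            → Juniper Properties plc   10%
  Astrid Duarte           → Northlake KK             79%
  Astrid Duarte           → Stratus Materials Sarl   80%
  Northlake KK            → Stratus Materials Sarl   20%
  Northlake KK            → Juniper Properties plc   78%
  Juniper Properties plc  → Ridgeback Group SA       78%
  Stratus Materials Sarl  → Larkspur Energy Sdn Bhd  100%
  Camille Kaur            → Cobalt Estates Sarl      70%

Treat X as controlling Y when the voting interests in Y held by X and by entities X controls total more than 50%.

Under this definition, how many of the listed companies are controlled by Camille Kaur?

Camille holds 70% of Cobalt, so Camille controls Cobalt.
No other company's threshold is met.
Camille controls 1 company.

1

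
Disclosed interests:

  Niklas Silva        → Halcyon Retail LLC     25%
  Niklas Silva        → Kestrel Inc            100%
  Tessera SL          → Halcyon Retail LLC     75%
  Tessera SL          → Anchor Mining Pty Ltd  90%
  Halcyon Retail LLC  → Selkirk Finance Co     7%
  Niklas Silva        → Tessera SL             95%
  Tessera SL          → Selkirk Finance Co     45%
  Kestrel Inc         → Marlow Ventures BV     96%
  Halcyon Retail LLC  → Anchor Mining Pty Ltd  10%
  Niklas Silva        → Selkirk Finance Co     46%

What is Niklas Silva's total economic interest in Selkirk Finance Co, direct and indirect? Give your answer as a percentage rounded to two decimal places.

95.49%

Niklas reaches Selkirk along 4 paths.
Via Tessera: 95% × 45% = 42.75%.
Via Halcyon: 25% × 7% = 1.75%.
Via Tessera → Halcyon: 95% × 75% × 7% = 4.9875%.
Direct stake: 46% = 46%.
Total: 42.75% + 1.75% + 4.9875% + 46% = 95.4875%.
Rounded: 95.49%.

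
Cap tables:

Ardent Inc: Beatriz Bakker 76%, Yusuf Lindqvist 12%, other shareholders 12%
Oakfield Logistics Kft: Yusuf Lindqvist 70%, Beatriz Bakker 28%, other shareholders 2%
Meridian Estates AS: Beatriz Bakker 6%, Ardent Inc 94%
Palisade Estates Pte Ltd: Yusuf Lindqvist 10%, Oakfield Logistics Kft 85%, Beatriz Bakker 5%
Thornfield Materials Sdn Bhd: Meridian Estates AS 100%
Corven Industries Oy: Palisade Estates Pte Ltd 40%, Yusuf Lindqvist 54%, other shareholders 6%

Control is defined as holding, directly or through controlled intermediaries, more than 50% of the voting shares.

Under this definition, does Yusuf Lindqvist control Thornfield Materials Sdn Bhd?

Yusuf holds 70% of Oakfield, so Yusuf controls Oakfield.
Yusuf and Oakfield together hold 10% + 85% = 95% of Palisade, so Yusuf controls Palisade.
Palisade and Yusuf together hold 40% + 54% = 94% of Corven, so Yusuf controls Corven.
Neither Yusuf nor any entity Yusuf controls holds any voting interest in Thornfield.
So Yusuf does not control Thornfield.

No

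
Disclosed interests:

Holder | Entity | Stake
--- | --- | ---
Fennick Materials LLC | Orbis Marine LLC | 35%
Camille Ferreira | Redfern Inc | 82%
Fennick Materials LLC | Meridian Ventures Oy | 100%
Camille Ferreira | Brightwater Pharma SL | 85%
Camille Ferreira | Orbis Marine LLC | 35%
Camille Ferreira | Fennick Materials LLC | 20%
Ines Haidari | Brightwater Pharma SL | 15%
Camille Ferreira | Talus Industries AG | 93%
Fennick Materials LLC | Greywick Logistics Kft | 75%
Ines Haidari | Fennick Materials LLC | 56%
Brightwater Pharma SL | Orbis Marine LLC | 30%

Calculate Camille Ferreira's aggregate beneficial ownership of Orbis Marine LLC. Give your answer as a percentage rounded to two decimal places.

Camille reaches Orbis along 3 paths.
Via Fennick: 20% × 35% = 7%.
Via Brightwater: 85% × 30% = 25.5%.
Direct stake: 35% = 35%.
Total: 7% + 25.5% + 35% = 67.5%.
Rounded: 67.50%.

67.50%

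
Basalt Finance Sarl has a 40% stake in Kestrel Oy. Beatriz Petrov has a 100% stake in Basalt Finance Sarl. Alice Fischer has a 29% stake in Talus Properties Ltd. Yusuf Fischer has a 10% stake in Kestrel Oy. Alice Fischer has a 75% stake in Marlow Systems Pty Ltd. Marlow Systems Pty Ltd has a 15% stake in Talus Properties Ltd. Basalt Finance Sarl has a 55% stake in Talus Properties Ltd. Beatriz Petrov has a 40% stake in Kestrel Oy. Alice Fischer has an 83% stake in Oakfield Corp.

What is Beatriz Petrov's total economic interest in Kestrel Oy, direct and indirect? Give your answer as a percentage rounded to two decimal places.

Beatriz reaches Kestrel along 2 paths.
Via Basalt: 100% × 40% = 40%.
Direct stake: 40% = 40%.
Total: 40% + 40% = 80%.
Rounded: 80.00%.

80.00%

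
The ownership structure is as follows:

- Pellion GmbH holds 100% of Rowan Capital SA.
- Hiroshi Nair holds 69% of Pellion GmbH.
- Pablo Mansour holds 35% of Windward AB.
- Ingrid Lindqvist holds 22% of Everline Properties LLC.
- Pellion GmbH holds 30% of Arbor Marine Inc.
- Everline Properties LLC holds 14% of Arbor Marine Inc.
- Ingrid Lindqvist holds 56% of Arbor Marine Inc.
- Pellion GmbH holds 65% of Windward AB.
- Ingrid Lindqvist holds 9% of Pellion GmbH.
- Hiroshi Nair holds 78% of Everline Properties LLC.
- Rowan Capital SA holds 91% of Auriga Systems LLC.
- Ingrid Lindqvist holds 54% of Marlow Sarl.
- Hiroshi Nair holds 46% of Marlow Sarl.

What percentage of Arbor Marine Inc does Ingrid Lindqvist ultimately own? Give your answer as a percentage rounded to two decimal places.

Ingrid reaches Arbor along 3 paths.
Via Pellion: 9% × 30% = 2.7%.
Direct stake: 56% = 56%.
Via Everline: 22% × 14% = 3.08%.
Total: 2.7% + 56% + 3.08% = 61.78%.

61.78%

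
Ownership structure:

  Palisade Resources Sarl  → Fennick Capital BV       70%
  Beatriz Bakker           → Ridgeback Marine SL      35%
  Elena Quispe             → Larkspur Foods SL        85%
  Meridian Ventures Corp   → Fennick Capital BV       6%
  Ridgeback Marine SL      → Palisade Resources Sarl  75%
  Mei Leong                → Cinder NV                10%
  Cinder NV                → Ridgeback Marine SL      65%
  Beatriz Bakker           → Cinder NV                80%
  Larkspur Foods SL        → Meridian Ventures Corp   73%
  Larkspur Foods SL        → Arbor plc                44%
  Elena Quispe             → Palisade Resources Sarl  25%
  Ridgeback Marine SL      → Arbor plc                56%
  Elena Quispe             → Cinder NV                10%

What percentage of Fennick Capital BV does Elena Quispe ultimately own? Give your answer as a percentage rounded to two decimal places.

Elena reaches Fennick along 3 paths.
Via Larkspur → Meridian: 85% × 73% × 6% = 3.723%.
Via Cinder → Ridgeback → Palisade: 10% × 65% × 75% × 70% = 3.4125%.
Via Palisade: 25% × 70% = 17.5%.
Total: 3.723% + 3.4125% + 17.5% = 24.6355%.
Rounded: 24.64%.

24.64%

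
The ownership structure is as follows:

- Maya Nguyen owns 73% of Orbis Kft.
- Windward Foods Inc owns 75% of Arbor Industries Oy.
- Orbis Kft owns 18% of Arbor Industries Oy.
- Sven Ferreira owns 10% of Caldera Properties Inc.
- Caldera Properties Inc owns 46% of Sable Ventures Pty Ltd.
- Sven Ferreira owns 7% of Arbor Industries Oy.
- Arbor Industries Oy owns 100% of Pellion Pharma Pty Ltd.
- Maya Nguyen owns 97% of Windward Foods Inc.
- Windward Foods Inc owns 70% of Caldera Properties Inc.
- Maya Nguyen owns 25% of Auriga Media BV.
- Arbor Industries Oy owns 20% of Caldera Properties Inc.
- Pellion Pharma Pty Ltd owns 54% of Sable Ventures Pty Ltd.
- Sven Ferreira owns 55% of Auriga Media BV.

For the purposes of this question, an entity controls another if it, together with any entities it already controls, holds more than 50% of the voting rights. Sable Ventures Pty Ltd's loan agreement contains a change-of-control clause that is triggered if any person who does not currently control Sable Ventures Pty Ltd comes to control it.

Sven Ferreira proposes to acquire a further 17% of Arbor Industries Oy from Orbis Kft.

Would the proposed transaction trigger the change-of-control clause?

The purchase adds only to Sven's holdings (Orbis's stake shrinks), so Sven is the only person who could newly come to control Sable.
Sven holds 55% of Auriga, so Sven controls Auriga.
Neither Sven nor any entity Sven controls holds any voting interest in Sable.
So before the transaction, Sven does not control Sable.
After the purchase, Sven's direct stake in Arbor rises to 7% + 17% = 24%, and Orbis's stake falls to 1%.
Sven's side now holds 24% of Arbor, not > 50%, so Sven still does not control Arbor.
After the transaction, neither Sven nor any entity Sven controls holds a voting interest in Sable, so Sven still does not control it.
No new person acquires control, so the clause is not triggered.

No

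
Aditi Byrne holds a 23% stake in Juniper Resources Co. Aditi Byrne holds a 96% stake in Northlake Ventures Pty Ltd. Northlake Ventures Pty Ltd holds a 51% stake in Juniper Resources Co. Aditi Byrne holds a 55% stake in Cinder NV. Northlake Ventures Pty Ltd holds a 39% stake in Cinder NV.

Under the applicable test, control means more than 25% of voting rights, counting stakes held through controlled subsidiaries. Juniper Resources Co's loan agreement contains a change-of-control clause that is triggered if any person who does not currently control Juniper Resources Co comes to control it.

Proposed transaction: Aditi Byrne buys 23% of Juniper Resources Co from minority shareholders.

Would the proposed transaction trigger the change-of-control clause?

No

The purchase changes only Aditi's holdings, so Aditi is the only person who could newly come to control Juniper.
Aditi holds 96% of Northlake, so Aditi controls Northlake.
Northlake and Aditi together hold 51% + 23% = 74% of Juniper, so Aditi controls Juniper.
So Aditi already controls Juniper before the transaction.
After the purchase, Aditi's direct stake in Juniper rises to 23% + 23% = 46%.
Aditi controlled Juniper already, so this is not a new person acquiring control; every other person's position is unchanged or reduced.
No new person acquires control, so the clause is not triggered.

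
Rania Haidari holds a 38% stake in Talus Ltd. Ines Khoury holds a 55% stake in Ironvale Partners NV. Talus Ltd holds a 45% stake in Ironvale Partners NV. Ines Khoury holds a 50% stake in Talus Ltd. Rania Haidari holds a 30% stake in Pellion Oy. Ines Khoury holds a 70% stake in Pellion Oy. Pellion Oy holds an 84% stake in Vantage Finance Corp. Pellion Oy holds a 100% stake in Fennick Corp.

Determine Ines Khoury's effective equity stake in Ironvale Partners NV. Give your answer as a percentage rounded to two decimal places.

Ines reaches Ironvale along 2 paths.
Direct stake: 55% = 55%.
Via Talus: 50% × 45% = 22.5%.
Total: 55% + 22.5% = 77.5%.
Rounded: 77.50%.

77.50%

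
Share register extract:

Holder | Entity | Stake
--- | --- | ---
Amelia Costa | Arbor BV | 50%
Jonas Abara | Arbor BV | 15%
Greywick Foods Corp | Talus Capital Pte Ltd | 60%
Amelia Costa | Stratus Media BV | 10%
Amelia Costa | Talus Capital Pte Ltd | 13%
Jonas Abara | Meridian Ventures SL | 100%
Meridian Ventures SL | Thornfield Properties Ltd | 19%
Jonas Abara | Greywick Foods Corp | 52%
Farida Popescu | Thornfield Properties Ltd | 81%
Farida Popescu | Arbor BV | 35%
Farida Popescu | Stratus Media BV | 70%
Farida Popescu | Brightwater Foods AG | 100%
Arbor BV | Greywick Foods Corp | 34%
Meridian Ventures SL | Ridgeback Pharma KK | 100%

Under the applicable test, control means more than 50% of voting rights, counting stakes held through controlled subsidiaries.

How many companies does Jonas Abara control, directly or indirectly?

4

Jonas holds 100% of Meridian, so Jonas controls Meridian.
Jonas holds 52% of Greywick, so Jonas controls Greywick.
Greywick holds 60% of Talus, so Jonas controls Talus.
Meridian holds 100% of Ridgeback, so Jonas controls Ridgeback.
No other company's threshold is met.
Jonas controls 4 companies.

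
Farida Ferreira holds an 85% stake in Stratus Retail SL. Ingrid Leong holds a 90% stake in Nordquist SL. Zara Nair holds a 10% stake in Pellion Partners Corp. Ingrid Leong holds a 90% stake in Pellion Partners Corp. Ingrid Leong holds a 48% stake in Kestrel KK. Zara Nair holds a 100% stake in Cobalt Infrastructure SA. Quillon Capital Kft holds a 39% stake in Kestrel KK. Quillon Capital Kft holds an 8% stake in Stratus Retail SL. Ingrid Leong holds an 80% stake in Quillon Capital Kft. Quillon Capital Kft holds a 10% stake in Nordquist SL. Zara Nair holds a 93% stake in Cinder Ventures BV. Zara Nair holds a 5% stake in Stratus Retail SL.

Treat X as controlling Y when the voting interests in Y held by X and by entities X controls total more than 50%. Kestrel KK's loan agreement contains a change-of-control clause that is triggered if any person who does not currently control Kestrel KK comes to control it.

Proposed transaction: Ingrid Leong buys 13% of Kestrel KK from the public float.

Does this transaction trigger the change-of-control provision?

The purchase changes only Ingrid's holdings, so Ingrid is the only person who could newly come to control Kestrel.
Ingrid holds 80% of Quillon, so Ingrid controls Quillon.
Quillon and Ingrid together hold 39% + 48% = 87% of Kestrel, so Ingrid controls Kestrel.
So Ingrid already controls Kestrel before the transaction.
After the purchase, Ingrid's direct stake in Kestrel rises to 48% + 13% = 61%.
Ingrid controlled Kestrel already, so this is not a new person acquiring control; every other person's position is unchanged or reduced.
No new person acquires control, so the clause is not triggered.

No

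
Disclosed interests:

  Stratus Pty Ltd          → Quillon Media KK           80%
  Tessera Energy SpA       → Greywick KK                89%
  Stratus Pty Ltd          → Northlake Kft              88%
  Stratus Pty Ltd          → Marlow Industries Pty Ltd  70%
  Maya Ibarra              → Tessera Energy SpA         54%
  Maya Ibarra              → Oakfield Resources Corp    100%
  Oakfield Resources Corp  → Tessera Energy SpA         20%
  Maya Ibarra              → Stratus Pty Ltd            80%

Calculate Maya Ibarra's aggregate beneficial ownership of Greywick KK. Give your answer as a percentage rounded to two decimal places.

65.86%

Maya reaches Greywick along 2 paths.
Via Oakfield → Tessera: 100% × 20% × 89% = 17.8%.
Via Tessera: 54% × 89% = 48.06%.
Total: 17.8% + 48.06% = 65.86%.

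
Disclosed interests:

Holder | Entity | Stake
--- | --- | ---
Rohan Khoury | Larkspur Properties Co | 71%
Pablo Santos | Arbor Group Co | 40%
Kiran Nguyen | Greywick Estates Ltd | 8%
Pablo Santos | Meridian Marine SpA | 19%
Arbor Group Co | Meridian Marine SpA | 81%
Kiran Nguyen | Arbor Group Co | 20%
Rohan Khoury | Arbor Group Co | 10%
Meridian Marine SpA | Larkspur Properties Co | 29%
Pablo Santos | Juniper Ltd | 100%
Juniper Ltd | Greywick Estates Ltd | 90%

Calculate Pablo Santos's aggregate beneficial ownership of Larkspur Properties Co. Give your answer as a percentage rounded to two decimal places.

14.91%

Pablo reaches Larkspur along 2 paths.
Via Meridian: 19% × 29% = 5.51%.
Via Arbor → Meridian: 40% × 81% × 29% = 9.396%.
Total: 5.51% + 9.396% = 14.906%.
Rounded: 14.91%.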